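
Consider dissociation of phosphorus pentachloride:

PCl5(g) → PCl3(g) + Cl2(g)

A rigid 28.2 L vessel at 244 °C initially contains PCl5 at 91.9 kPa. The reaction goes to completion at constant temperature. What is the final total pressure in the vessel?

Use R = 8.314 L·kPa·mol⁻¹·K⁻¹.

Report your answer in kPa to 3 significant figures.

184 kPa

Since T and V are fixed, P_final/P_initial = n_final/n_initial = 2/1.
P_final = (2/1) × 91.9 = 183.8 kPa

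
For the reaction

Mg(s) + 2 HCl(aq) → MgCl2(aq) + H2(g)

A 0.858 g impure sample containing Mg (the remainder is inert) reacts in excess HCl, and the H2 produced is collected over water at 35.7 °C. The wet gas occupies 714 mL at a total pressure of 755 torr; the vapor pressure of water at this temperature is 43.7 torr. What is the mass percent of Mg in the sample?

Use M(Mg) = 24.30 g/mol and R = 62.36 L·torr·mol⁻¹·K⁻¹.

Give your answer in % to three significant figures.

P(H2) = 755 − 43.7 = 711.3 torr
n(H2) = PV/RT = (711.3 × 0.7140) / (62.36 × 308.85) = 0.02637 mol
n(Mg) = (1/1) × 0.02637 = 0.02637 mol
m(Mg) = 0.02637 × 24.30 = 0.6408 g
%Mg = 0.6408 / 0.858 × 100 = 74.69%

74.7 %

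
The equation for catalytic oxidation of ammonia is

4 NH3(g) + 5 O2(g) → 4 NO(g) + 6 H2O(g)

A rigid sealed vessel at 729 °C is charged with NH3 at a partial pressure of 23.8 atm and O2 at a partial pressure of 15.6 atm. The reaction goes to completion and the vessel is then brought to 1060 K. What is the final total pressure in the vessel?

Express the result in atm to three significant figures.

At constant V, partial pressures at 729 °C are proportional to moles, so apply stoichiometry directly to pressures.
P(O2) required for 23.8 atm of NH3 = (5/4) × 23.8 = 29.75 atm; available 15.6 atm, so O2 is limiting.
P(NH3) remaining = 23.8 − (4/5) × 15.6 = 11.32 atm
P(gaseous products) = (4+6)/5 × 15.6 = 31.20 atm
P_total at 729 °C = 11.32 + 31.20 = 42.52 atm
Scaling to 1060 K: P = 42.52 × 1060/1002.15 = 44.97 atm

45.0 atm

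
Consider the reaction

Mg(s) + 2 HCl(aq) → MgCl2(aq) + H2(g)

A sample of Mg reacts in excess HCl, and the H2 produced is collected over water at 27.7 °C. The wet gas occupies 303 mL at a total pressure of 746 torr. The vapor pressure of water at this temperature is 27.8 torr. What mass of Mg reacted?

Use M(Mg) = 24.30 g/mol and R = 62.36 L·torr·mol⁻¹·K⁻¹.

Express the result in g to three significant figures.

0.282 g

P(H2) = 746 − 27.8 = 718.2 torr
n(H2) = PV/RT = (718.2 × 0.3030) / (62.36 × 300.85) = 0.01160 mol
n(Mg) = (1/1) × 0.01160 = 0.01160 mol
m(Mg) = 0.01160 × 24.30 = 0.2819 g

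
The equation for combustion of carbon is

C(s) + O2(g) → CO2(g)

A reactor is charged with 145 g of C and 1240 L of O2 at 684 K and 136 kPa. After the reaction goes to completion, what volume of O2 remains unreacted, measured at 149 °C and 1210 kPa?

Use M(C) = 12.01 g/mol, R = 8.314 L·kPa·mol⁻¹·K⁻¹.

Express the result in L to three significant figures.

51.0 L

n(C) = 145 / 12.01 = 12.07 mol
n(O2) = PV/RT = (136 × 1240) / (8.314 × 684) = 29.65 mol
For 12.07 mol C, stoichiometry requires (1/1) × 12.07 = 12.07 mol O2; 29.65 mol is available, so C is limiting.
n(O2) consumed = (1/1) × 12.07 = 12.07 mol; remaining = 29.65 − 12.07 = 17.58 mol
V(O2) = nRT/P = 17.58 × 8.314 × 422.15 / 1210 = 50.99 L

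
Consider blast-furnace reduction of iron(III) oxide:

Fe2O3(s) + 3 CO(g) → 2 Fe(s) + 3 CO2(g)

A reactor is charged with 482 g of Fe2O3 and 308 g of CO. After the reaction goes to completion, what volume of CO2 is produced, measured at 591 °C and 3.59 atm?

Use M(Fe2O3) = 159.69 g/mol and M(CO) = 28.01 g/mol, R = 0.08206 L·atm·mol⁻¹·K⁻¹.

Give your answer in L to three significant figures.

179 L

n(Fe2O3) = 482 / 159.69 = 3.018 mol
n(CO) = 308 / 28.01 = 11.00 mol
For 3.018 mol Fe2O3, stoichiometry requires (3/1) × 3.018 = 9.054 mol CO; 11.00 mol is available, so Fe2O3 is limiting.
n(CO2) = (3/1) × 3.018 = 9.054 mol
V(CO2) = nRT/P = 9.054 × 0.08206 × 864.15 / 3.59 = 178.8 L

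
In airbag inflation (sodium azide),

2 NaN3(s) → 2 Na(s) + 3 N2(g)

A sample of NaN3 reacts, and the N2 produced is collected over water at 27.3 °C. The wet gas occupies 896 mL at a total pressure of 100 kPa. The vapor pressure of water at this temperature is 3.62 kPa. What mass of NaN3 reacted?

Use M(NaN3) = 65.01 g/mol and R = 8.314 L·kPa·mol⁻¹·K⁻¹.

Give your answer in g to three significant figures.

P(N2) = 100 − 3.62 = 96.38 kPa
n(N2) = PV/RT = (96.38 × 0.8960) / (8.314 × 300.45) = 0.03457 mol
n(NaN3) = (2/3) × 0.03457 = 0.02305 mol
m(NaN3) = 0.02305 × 65.01 = 1.498 g

1.50 g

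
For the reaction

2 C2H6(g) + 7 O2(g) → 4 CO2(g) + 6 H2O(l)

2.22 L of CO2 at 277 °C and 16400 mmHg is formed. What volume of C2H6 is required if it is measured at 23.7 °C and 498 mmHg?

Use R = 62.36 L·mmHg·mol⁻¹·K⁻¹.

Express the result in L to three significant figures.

19.7 L

n(CO2) = PV/RT = (16400 × 2.22) / (62.36 × 550.15) = 1.061 mol
n(C2H6) = (2/4) × 1.061 = 0.5305 mol
V = nRT/P = 0.5305 × 62.36 × 296.85 / 498 = 19.72 L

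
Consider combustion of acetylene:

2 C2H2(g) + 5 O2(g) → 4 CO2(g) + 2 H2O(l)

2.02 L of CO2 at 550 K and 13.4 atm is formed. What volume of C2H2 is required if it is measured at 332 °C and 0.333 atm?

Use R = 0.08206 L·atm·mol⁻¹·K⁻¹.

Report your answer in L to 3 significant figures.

n(CO2) = PV/RT = (13.4 × 2.02) / (0.08206 × 550) = 0.5997 mol
n(C2H2) = (2/4) × 0.5997 = 0.2999 mol
V = nRT/P = 0.2999 × 0.08206 × 605.15 / 0.333 = 44.72 L

44.7 L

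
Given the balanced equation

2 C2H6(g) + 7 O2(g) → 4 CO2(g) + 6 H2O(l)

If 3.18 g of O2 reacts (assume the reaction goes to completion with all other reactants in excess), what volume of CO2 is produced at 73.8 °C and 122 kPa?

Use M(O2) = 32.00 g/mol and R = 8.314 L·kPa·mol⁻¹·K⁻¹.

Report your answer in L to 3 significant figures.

n(O2) = 3.180 / 32.00 = 0.09938 mol
n(CO2) = (4/7) × 0.09938 = 0.05679 mol
V = nRT/P = 0.05679 × 8.314 × 346.95 / 122 = 1.343 L

1.34 L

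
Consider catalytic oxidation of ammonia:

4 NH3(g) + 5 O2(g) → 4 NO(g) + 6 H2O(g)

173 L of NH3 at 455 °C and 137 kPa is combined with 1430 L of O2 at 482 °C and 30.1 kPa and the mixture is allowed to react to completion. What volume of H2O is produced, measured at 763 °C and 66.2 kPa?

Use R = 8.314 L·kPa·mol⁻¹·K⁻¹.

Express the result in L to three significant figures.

764 L

n(NH3) = PV/RT = (137 × 173) / (8.314 × 728.15) = 3.915 mol
n(O2) = PV/RT = (30.1 × 1430) / (8.314 × 755.15) = 6.856 mol
For 3.915 mol NH3, stoichiometry requires (5/4) × 3.915 = 4.894 mol O2; 6.856 mol is available, so NH3 is limiting.
n(H2O) = (6/4) × 3.915 = 5.873 mol
V(H2O) = nRT/P = 5.873 × 8.314 × 1036.15 / 66.2 = 764.2 L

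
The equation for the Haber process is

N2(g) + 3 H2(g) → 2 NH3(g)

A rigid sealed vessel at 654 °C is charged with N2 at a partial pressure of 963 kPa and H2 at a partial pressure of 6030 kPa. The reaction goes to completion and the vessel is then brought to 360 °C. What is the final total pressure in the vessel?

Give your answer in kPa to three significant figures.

3460 kPa

Because the vessel is rigid and T is held at 654 °C, work the stoichiometry in partial pressures (P_i = n_iRT/V).
P(H2) required for 963 kPa of N2 = (3/1) × 963 = 2889 kPa; available 6030 kPa, so N2 is limiting.
P(H2) remaining = 6030 − (3/1) × 963 = 3141 kPa
P(gaseous products) = (2)/1 × 963 = 1926 kPa
P_total at 654 °C = 3141 + 1926 = 5067 kPa
Scaling to 360 °C: P = 5067 × 633.15/927.15 = 3460 kPa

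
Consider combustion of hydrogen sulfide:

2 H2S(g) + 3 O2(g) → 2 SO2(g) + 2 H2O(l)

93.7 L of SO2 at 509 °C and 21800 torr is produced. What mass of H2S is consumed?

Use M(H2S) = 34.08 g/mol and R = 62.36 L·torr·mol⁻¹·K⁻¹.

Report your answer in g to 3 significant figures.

n(SO2) = PV/RT = (21800 × 93.7) / (62.36 × 782.15) = 41.88 mol
n(H2S) = (2/2) × 41.88 = 41.88 mol
m(H2S) = 41.88 × 34.08 = 1427 g

1430 g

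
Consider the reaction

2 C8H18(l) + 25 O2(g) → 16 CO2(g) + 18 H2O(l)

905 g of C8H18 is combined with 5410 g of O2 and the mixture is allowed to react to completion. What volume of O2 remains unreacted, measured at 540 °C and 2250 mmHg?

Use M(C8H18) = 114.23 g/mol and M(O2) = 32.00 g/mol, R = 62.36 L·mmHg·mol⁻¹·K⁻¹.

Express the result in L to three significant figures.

n(C8H18) = 905 / 114.23 = 7.923 mol
n(O2) = 5410 / 32.00 = 169.1 mol
For 7.923 mol C8H18, stoichiometry requires (25/2) × 7.923 = 99.04 mol O2; 169.1 mol is available, so C8H18 is limiting.
n(O2) consumed = (25/2) × 7.923 = 99.04 mol; remaining = 169.1 − 99.04 = 70.06 mol
V(O2) = nRT/P = 70.06 × 62.36 × 813.15 / 2250 = 1579 L

1580 L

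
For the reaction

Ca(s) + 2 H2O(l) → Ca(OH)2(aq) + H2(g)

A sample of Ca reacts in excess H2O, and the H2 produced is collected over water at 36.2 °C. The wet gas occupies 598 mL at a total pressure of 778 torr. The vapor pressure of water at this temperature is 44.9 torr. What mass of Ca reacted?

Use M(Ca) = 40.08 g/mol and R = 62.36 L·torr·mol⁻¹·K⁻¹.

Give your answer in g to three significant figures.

0.911 g

P(H2) = 778 − 44.9 = 733.1 torr
n(H2) = PV/RT = (733.1 × 0.5980) / (62.36 × 309.35) = 0.02273 mol
n(Ca) = (1/1) × 0.02273 = 0.02273 mol
m(Ca) = 0.02273 × 40.08 = 0.9110 g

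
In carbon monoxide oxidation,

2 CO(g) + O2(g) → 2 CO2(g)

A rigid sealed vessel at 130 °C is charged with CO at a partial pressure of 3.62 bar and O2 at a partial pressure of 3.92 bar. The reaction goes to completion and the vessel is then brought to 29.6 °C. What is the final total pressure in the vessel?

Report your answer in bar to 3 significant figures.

4.30 bar

At constant V, partial pressures at 130 °C are proportional to moles, so apply stoichiometry directly to pressures.
P(O2) required for 3.62 bar of CO = (1/2) × 3.62 = 1.810 bar; available 3.92 bar, so CO is limiting.
P(O2) remaining = 3.92 − (1/2) × 3.62 = 2.110 bar
P(gaseous products) = (2)/2 × 3.62 = 3.620 bar
P_total at 130 °C = 2.110 + 3.620 = 5.730 bar
Scaling to 29.6 °C: P = 5.730 × 302.75/403.15 = 4.303 bar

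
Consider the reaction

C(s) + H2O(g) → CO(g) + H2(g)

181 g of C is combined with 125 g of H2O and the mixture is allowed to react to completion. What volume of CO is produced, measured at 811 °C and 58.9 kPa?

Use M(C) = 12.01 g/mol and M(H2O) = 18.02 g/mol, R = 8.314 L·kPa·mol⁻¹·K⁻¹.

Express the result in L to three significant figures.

n(C) = 181 / 12.01 = 15.07 mol
n(H2O) = 125 / 18.02 = 6.937 mol
For 15.07 mol C, stoichiometry requires (1/1) × 15.07 = 15.07 mol H2O; 6.937 mol is available, so H2O is limiting.
n(CO) = (1/1) × 6.937 = 6.937 mol
V(CO) = nRT/P = 6.937 × 8.314 × 1084.15 / 58.9 = 1062 L

1060 L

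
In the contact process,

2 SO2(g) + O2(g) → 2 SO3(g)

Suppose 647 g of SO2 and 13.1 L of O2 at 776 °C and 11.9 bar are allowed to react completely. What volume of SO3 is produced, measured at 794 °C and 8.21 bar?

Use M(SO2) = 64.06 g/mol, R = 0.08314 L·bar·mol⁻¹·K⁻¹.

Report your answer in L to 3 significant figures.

n(SO2) = 647 / 64.06 = 10.10 mol
n(O2) = PV/RT = (11.9 × 13.1) / (0.08314 × 1049.15) = 1.787 mol
For 10.10 mol SO2, stoichiometry requires (1/2) × 10.10 = 5.050 mol O2; 1.787 mol is available, so O2 is limiting.
n(SO3) = (2/1) × 1.787 = 3.574 mol
V(SO3) = nRT/P = 3.574 × 0.08314 × 1067.15 / 8.21 = 38.62 L

38.6 L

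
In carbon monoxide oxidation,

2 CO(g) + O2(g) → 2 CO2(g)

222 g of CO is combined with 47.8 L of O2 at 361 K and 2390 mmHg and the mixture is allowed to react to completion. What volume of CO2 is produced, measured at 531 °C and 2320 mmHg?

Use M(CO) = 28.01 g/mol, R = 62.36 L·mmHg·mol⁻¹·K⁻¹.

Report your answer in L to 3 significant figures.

171 L

n(CO) = 222 / 28.01 = 7.926 mol
n(O2) = PV/RT = (2390 × 47.8) / (62.36 × 361) = 5.075 mol
For 7.926 mol CO, stoichiometry requires (1/2) × 7.926 = 3.963 mol O2; 5.075 mol is available, so CO is limiting.
n(CO2) = (2/2) × 7.926 = 7.926 mol
V(CO2) = nRT/P = 7.926 × 62.36 × 804.15 / 2320 = 171.3 L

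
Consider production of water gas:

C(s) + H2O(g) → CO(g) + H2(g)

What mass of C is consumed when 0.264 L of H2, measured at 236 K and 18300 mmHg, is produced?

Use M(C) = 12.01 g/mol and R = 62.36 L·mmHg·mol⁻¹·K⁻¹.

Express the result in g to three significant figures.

n(H2) = PV/RT = (18300 × 0.264) / (62.36 × 236) = 0.3283 mol
n(C) = (1/1) × 0.3283 = 0.3283 mol
m(C) = 0.3283 × 12.01 = 3.943 g

3.94 g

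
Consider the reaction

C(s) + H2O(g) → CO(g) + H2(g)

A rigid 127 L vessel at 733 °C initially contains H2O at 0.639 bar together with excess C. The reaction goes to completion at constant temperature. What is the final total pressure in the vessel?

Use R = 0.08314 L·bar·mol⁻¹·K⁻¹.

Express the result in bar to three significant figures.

1.28 bar

Since T and V are fixed, P_final/P_initial = n_final/n_initial = 2/1.
P_final = (2/1) × 0.639 = 1.278 bar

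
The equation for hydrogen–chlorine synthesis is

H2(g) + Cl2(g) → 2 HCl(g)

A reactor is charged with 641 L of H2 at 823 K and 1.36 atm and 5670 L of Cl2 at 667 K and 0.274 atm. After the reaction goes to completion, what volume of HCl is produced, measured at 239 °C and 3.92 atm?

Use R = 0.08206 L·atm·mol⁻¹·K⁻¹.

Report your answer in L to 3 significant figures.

277 L

n(H2) = PV/RT = (1.36 × 641) / (0.08206 × 823) = 12.91 mol
n(Cl2) = PV/RT = (0.274 × 5670) / (0.08206 × 667) = 28.38 mol
For 12.91 mol H2, stoichiometry requires (1/1) × 12.91 = 12.91 mol Cl2; 28.38 mol is available, so H2 is limiting.
n(HCl) = (2/1) × 12.91 = 25.82 mol
V(HCl) = nRT/P = 25.82 × 0.08206 × 512.15 / 3.92 = 276.8 L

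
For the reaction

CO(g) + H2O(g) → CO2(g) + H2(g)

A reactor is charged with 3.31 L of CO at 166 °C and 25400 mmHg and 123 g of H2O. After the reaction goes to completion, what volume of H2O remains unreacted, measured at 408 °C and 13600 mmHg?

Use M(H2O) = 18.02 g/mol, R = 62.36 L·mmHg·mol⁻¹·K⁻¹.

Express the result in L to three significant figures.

n(CO) = PV/RT = (25400 × 3.31) / (62.36 × 439.15) = 3.070 mol
n(H2O) = 123 / 18.02 = 6.826 mol
For 3.070 mol CO, stoichiometry requires (1/1) × 3.070 = 3.070 mol H2O; 6.826 mol is available, so CO is limiting.
n(H2O) consumed = (1/1) × 3.070 = 3.070 mol; remaining = 6.826 − 3.070 = 3.756 mol
V(H2O) = nRT/P = 3.756 × 62.36 × 681.15 / 13600 = 11.73 L

11.7 L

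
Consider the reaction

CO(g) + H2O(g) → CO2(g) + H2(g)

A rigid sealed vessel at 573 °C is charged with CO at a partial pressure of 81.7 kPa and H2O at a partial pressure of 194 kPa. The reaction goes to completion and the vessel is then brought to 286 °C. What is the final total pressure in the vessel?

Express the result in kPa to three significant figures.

182 kPa

Because the vessel is rigid and T is held at 573 °C, work the stoichiometry in partial pressures (P_i = n_iRT/V).
P(H2O) required for 81.7 kPa of CO = (1/1) × 81.7 = 81.70 kPa; available 194 kPa, so CO is limiting.
P(H2O) remaining = 194 − (1/1) × 81.7 = 112.3 kPa
P(gaseous products) = (1+1)/1 × 81.7 = 163.4 kPa
P_total at 573 °C = 112.3 + 163.4 = 275.7 kPa
Scaling to 286 °C: P = 275.7 × 559.15/846.15 = 182.2 kPa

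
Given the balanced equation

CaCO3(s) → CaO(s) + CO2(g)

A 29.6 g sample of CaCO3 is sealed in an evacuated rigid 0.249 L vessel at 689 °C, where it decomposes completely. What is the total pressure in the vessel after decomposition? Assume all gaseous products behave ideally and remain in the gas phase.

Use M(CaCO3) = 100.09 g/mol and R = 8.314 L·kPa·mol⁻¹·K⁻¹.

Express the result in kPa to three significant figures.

9500 kPa

n(CaCO3) = 29.6 / 100.09 = 0.2957 mol
n(gas produced) = (1/1) × 0.2957 = 0.2957 mol
P = nRT/V = 0.2957 × 8.314 × 962.15 / 0.249 = 9500 kPa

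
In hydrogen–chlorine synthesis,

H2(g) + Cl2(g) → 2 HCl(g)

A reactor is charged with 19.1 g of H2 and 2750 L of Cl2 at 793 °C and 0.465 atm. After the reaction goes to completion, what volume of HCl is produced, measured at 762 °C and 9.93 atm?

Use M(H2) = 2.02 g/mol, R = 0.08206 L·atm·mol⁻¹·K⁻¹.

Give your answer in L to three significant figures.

162 L

n(H2) = 19.1 / 2.02 = 9.455 mol
n(Cl2) = PV/RT = (0.465 × 2750) / (0.08206 × 1066.15) = 14.62 mol
For 9.455 mol H2, stoichiometry requires (1/1) × 9.455 = 9.455 mol Cl2; 14.62 mol is available, so H2 is limiting.
n(HCl) = (2/1) × 9.455 = 18.91 mol
V(HCl) = nRT/P = 18.91 × 0.08206 × 1035.15 / 9.93 = 161.8 L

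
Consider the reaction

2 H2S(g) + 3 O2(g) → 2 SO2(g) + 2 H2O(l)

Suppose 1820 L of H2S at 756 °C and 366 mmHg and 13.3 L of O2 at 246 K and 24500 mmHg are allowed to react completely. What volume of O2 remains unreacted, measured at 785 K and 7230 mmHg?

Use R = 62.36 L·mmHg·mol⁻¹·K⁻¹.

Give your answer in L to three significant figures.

n(H2S) = PV/RT = (366 × 1820) / (62.36 × 1029.15) = 10.38 mol
n(O2) = PV/RT = (24500 × 13.3) / (62.36 × 246) = 21.24 mol
For 10.38 mol H2S, stoichiometry requires (3/2) × 10.38 = 15.57 mol O2; 21.24 mol is available, so H2S is limiting.
n(O2) consumed = (3/2) × 10.38 = 15.57 mol; remaining = 21.24 − 15.57 = 5.670 mol
V(O2) = nRT/P = 5.670 × 62.36 × 785 / 7230 = 38.39 L

38.4 L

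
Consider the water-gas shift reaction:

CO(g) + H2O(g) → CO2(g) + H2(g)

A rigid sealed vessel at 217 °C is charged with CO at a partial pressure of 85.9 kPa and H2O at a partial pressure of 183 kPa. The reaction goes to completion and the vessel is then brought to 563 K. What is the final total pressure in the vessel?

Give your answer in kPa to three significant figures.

309 kPa

Because the vessel is rigid and T is held at 217 °C, work the stoichiometry in partial pressures (P_i = n_iRT/V).
P(H2O) required for 85.9 kPa of CO = (1/1) × 85.9 = 85.90 kPa; available 183 kPa, so CO is limiting.
P(H2O) remaining = 183 − (1/1) × 85.9 = 97.10 kPa
P(gaseous products) = (1+1)/1 × 85.9 = 171.8 kPa
P_total at 217 °C = 97.10 + 171.8 = 268.9 kPa
Scaling to 563 K: P = 268.9 × 563/490.15 = 308.9 kPa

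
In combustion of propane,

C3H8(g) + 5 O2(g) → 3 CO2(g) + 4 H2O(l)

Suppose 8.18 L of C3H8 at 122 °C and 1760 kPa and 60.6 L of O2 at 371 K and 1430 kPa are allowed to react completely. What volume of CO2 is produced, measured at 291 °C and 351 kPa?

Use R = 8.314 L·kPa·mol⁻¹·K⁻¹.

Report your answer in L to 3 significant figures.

n(C3H8) = PV/RT = (1760 × 8.18) / (8.314 × 395.15) = 4.382 mol
n(O2) = PV/RT = (1430 × 60.6) / (8.314 × 371) = 28.09 mol
For 4.382 mol C3H8, stoichiometry requires (5/1) × 4.382 = 21.91 mol O2; 28.09 mol is available, so C3H8 is limiting.
n(CO2) = (3/1) × 4.382 = 13.15 mol
V(CO2) = nRT/P = 13.15 × 8.314 × 564.15 / 351 = 175.7 L

176 L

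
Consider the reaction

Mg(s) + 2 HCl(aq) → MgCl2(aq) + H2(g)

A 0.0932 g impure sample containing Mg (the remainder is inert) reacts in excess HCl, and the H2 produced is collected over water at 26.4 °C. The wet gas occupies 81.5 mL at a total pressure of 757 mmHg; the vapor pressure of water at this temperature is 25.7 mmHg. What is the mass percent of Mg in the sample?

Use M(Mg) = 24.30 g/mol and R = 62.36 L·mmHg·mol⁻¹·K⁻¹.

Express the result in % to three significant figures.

83.2 %

P(H2) = 757 − 25.7 = 731.3 mmHg
n(H2) = PV/RT = (731.3 × 0.08150) / (62.36 × 299.55) = 0.003191 mol
n(Mg) = (1/1) × 0.003191 = 0.003191 mol
m(Mg) = 0.003191 × 24.30 = 0.07754 g
%Mg = 0.07754 / 0.0932 × 100 = 83.20%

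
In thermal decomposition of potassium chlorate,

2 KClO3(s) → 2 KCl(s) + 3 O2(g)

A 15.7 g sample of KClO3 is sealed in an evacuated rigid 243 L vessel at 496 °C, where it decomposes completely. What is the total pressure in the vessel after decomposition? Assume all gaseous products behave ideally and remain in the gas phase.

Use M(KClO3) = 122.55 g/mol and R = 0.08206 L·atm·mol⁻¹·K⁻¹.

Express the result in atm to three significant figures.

0.0499 atm

n(KClO3) = 15.7 / 122.55 = 0.1281 mol
n(gas produced) = (3/2) × 0.1281 = 0.1921 mol
P = nRT/V = 0.1921 × 0.08206 × 769.15 / 243 = 0.04990 atm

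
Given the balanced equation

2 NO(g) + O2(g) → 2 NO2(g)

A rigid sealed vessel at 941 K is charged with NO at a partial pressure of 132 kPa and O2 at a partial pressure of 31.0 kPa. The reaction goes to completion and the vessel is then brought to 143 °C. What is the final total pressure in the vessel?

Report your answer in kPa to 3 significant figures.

58.4 kPa

Because the vessel is rigid and T is held at 941 K, work the stoichiometry in partial pressures (P_i = n_iRT/V).
P(O2) required for 132 kPa of NO = (1/2) × 132 = 66.00 kPa; available 31.0 kPa, so O2 is limiting.
P(NO) remaining = 132 − (2/1) × 31.0 = 70.00 kPa
P(gaseous products) = (2)/1 × 31.0 = 62.00 kPa
P_total at 941 K = 70.00 + 62.00 = 132.0 kPa
Scaling to 143 °C: P = 132.0 × 416.15/941 = 58.38 kPa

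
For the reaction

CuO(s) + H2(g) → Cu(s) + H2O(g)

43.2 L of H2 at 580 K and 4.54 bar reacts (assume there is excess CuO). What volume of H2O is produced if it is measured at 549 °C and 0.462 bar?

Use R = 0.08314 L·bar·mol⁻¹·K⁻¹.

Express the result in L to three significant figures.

n(H2) = PV/RT = (4.54 × 43.2) / (0.08314 × 580) = 4.067 mol
n(H2O) = (1/1) × 4.067 = 4.067 mol
V = nRT/P = 4.067 × 0.08314 × 822.15 / 0.462 = 601.7 L

602 L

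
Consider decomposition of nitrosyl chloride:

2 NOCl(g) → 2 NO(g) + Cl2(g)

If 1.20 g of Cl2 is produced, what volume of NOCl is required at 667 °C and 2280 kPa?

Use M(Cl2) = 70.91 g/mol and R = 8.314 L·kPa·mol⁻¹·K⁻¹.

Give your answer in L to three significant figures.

0.116 L

n(Cl2) = 1.200 / 70.91 = 0.01692 mol
n(NOCl) = (2/1) × 0.01692 = 0.03384 mol
V = nRT/P = 0.03384 × 8.314 × 940.15 / 2280 = 0.1160 L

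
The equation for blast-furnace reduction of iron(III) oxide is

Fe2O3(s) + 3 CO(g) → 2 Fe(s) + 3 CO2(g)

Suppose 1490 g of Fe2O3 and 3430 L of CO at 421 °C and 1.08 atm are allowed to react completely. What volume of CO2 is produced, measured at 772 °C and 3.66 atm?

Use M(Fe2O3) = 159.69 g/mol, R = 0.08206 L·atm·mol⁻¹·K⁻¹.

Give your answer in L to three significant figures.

656 L

n(Fe2O3) = 1490 / 159.69 = 9.331 mol
n(CO) = PV/RT = (1.08 × 3430) / (0.08206 × 694.15) = 65.03 mol
For 9.331 mol Fe2O3, stoichiometry requires (3/1) × 9.331 = 27.99 mol CO; 65.03 mol is available, so Fe2O3 is limiting.
n(CO2) = (3/1) × 9.331 = 27.99 mol
V(CO2) = nRT/P = 27.99 × 0.08206 × 1045.15 / 3.66 = 655.9 L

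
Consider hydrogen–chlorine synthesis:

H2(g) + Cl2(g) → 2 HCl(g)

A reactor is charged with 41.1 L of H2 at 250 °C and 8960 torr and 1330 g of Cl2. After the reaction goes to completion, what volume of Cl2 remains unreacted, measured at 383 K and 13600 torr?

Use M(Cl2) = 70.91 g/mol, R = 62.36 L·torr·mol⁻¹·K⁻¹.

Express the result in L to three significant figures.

13.1 L

n(H2) = PV/RT = (8960 × 41.1) / (62.36 × 523.15) = 11.29 mol
n(Cl2) = 1330 / 70.91 = 18.76 mol
For 11.29 mol H2, stoichiometry requires (1/1) × 11.29 = 11.29 mol Cl2; 18.76 mol is available, so H2 is limiting.
n(Cl2) consumed = (1/1) × 11.29 = 11.29 mol; remaining = 18.76 − 11.29 = 7.470 mol
V(Cl2) = nRT/P = 7.470 × 62.36 × 383 / 13600 = 13.12 L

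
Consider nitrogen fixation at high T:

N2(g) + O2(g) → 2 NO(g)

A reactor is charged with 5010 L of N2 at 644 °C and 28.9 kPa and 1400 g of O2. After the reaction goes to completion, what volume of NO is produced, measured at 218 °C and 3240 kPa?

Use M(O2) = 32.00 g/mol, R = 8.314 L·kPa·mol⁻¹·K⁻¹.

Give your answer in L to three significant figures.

47.9 L

n(N2) = PV/RT = (28.9 × 5010) / (8.314 × 917.15) = 18.99 mol
n(O2) = 1400 / 32.00 = 43.75 mol
For 18.99 mol N2, stoichiometry requires (1/1) × 18.99 = 18.99 mol O2; 43.75 mol is available, so N2 is limiting.
n(NO) = (2/1) × 18.99 = 37.98 mol
V(NO) = nRT/P = 37.98 × 8.314 × 491.15 / 3240 = 47.87 L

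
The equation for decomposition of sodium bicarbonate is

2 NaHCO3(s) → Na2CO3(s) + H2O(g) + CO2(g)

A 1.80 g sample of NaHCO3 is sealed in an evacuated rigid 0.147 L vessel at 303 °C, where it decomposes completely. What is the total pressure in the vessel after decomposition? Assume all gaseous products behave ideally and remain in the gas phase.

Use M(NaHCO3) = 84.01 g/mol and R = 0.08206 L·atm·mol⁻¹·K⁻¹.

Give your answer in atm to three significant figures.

n(NaHCO3) = 1.80 / 84.01 = 0.02143 mol
n(gas produced) = (2/2) × 0.02143 = 0.02143 mol
P = nRT/V = 0.02143 × 0.08206 × 576.15 / 0.147 = 6.892 atm

6.89 atm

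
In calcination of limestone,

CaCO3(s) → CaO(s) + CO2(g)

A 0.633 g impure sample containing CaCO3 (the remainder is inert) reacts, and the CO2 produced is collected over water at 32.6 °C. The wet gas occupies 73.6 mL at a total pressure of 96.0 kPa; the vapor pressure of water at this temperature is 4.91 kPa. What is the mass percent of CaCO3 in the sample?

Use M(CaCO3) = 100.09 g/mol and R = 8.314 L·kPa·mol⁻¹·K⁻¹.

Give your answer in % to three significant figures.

P(CO2) = 96.0 − 4.91 = 91.09 kPa
n(CO2) = PV/RT = (91.09 × 0.07360) / (8.314 × 305.75) = 0.002637 mol
n(CaCO3) = (1/1) × 0.002637 = 0.002637 mol
m(CaCO3) = 0.002637 × 100.09 = 0.2639 g
%CaCO3 = 0.2639 / 0.633 × 100 = 41.69%

41.7 %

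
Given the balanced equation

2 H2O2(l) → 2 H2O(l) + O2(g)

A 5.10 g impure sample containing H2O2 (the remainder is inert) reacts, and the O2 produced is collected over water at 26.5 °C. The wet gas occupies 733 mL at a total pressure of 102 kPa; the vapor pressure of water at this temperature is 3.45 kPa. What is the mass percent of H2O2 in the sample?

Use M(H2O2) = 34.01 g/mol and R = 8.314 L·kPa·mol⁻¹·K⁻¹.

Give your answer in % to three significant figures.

38.7 %

P(O2) = 102 − 3.45 = 98.55 kPa
n(O2) = PV/RT = (98.55 × 0.7330) / (8.314 × 299.65) = 0.02900 mol
n(H2O2) = (2/1) × 0.02900 = 0.05800 mol
m(H2O2) = 0.05800 × 34.01 = 1.973 g
%H2O2 = 1.973 / 5.10 × 100 = 38.69%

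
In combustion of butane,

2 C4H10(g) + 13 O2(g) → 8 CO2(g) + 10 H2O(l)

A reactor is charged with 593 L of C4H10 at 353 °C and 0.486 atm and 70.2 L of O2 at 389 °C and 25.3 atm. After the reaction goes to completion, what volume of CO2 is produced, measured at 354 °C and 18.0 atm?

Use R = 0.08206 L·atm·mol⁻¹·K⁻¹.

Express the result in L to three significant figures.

57.5 L

n(C4H10) = PV/RT = (0.486 × 593) / (0.08206 × 626.15) = 5.609 mol
n(O2) = PV/RT = (25.3 × 70.2) / (0.08206 × 662.15) = 32.69 mol
For 5.609 mol C4H10, stoichiometry requires (13/2) × 5.609 = 36.46 mol O2; 32.69 mol is available, so O2 is limiting.
n(CO2) = (8/13) × 32.69 = 20.12 mol
V(CO2) = nRT/P = 20.12 × 0.08206 × 627.15 / 18.0 = 57.53 L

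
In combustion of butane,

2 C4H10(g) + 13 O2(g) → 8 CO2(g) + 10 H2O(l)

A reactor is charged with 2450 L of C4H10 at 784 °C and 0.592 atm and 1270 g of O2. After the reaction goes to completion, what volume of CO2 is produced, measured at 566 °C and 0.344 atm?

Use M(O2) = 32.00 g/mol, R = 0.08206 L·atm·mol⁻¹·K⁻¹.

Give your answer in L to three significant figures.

n(C4H10) = PV/RT = (0.592 × 2450) / (0.08206 × 1057.15) = 16.72 mol
n(O2) = 1270 / 32.00 = 39.69 mol
For 16.72 mol C4H10, stoichiometry requires (13/2) × 16.72 = 108.7 mol O2; 39.69 mol is available, so O2 is limiting.
n(CO2) = (8/13) × 39.69 = 24.42 mol
V(CO2) = nRT/P = 24.42 × 0.08206 × 839.15 / 0.344 = 4888 L

4890 L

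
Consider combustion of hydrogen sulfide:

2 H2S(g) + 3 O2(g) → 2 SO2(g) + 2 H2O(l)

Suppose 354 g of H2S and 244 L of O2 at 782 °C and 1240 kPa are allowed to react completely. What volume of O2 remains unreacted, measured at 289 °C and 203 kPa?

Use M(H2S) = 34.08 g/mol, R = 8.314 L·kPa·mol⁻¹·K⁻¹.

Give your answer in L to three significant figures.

n(H2S) = 354 / 34.08 = 10.39 mol
n(O2) = PV/RT = (1240 × 244) / (8.314 × 1055.15) = 34.49 mol
For 10.39 mol H2S, stoichiometry requires (3/2) × 10.39 = 15.59 mol O2; 34.49 mol is available, so H2S is limiting.
n(O2) consumed = (3/2) × 10.39 = 15.59 mol; remaining = 34.49 − 15.59 = 18.90 mol
V(O2) = nRT/P = 18.90 × 8.314 × 562.15 / 203 = 435.1 L

435 L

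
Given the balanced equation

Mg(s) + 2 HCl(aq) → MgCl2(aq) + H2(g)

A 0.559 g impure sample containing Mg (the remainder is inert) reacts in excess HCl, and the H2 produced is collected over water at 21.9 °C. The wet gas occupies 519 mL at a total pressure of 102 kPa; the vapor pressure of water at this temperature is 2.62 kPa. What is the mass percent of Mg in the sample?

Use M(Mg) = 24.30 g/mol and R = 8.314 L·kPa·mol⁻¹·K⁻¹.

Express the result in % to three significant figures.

P(H2) = 102 − 2.62 = 99.38 kPa
n(H2) = PV/RT = (99.38 × 0.5190) / (8.314 × 295.05) = 0.02103 mol
n(Mg) = (1/1) × 0.02103 = 0.02103 mol
m(Mg) = 0.02103 × 24.30 = 0.5110 g
%Mg = 0.5110 / 0.559 × 100 = 91.41%

91.4 %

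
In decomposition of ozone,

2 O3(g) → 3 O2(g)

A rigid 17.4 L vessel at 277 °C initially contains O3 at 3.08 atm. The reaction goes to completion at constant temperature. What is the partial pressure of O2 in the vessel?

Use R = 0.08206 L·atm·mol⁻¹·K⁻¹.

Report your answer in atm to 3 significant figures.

n(O3)₀ = PV/RT = (3.08 × 17.4) / (0.08206 × 550.15) = 1.187 mol
n(O2) = (3/2) × 1.187 = 1.780 mol
P(O2) = nRT/V = 1.780 × 0.08206 × 550.15 / 17.4 = 4.618 atm

4.62 atm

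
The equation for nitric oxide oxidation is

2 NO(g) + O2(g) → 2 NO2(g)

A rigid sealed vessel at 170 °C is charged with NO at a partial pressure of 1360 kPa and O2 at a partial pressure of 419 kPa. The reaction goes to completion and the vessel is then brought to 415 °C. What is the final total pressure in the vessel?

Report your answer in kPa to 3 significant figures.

2110 kPa

At constant V, partial pressures at 170 °C are proportional to moles, so apply stoichiometry directly to pressures.
P(O2) required for 1360 kPa of NO = (1/2) × 1360 = 680.0 kPa; available 419 kPa, so O2 is limiting.
P(NO) remaining = 1360 − (2/1) × 419 = 522.0 kPa
P(gaseous products) = (2)/1 × 419 = 838.0 kPa
P_total at 170 °C = 522.0 + 838.0 = 1360 kPa
Scaling to 415 °C: P = 1360 × 688.15/443.15 = 2112 kPa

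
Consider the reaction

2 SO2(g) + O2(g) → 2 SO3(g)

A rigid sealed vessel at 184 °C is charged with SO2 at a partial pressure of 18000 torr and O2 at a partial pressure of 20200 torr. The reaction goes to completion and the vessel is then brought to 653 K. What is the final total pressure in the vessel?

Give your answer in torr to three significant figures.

With V and T fixed, P_i ∝ n_i, so the mole ratios apply directly to partial pressures at 184 °C.
P(O2) required for 18000 torr of SO2 = (1/2) × 18000 = 9000 torr; available 20200 torr, so SO2 is limiting.
P(O2) remaining = 20200 − (1/2) × 18000 = 11200 torr
P(gaseous products) = (2)/2 × 18000 = 18000 torr
P_total at 184 °C = 11200 + 18000 = 29200 torr
Scaling to 653 K: P = 29200 × 653/457.15 = 41710 torr

41700 torr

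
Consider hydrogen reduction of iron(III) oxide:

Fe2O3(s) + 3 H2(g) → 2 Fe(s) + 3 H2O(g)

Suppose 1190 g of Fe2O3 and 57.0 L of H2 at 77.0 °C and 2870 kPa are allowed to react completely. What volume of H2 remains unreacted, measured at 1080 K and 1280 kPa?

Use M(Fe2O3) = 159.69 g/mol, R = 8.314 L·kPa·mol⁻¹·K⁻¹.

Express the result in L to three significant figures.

237 L

n(Fe2O3) = 1190 / 159.69 = 7.452 mol
n(H2) = PV/RT = (2870 × 57.0) / (8.314 × 350.15) = 56.19 mol
For 7.452 mol Fe2O3, stoichiometry requires (3/1) × 7.452 = 22.36 mol H2; 56.19 mol is available, so Fe2O3 is limiting.
n(H2) consumed = (3/1) × 7.452 = 22.36 mol; remaining = 56.19 − 22.36 = 33.83 mol
V(H2) = nRT/P = 33.83 × 8.314 × 1080 / 1280 = 237.3 L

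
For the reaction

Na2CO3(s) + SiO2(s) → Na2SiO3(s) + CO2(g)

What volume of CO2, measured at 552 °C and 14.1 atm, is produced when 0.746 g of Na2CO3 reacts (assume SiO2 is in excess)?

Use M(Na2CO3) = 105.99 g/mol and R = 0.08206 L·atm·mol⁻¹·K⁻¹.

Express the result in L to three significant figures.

0.0338 L

n(Na2CO3) = 0.7460 / 105.99 = 0.007038 mol
n(CO2) = (1/1) × 0.007038 = 0.007038 mol
V = nRT/P = 0.007038 × 0.08206 × 825.15 / 14.1 = 0.03380 L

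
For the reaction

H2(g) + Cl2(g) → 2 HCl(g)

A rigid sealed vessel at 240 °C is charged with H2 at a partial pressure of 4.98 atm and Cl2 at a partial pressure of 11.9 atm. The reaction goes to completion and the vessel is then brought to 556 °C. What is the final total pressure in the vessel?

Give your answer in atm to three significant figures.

27.3 atm

Because the vessel is rigid and T is held at 240 °C, work the stoichiometry in partial pressures (P_i = n_iRT/V).
P(Cl2) required for 4.98 atm of H2 = (1/1) × 4.98 = 4.980 atm; available 11.9 atm, so H2 is limiting.
P(Cl2) remaining = 11.9 − (1/1) × 4.98 = 6.920 atm
P(gaseous products) = (2)/1 × 4.98 = 9.960 atm
P_total at 240 °C = 6.920 + 9.960 = 16.88 atm
Scaling to 556 °C: P = 16.88 × 829.15/513.15 = 27.27 atm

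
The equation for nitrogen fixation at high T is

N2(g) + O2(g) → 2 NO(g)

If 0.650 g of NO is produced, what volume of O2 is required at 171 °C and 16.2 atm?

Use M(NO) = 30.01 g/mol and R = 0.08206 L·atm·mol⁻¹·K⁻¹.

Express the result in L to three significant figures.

0.0244 L

n(NO) = 0.6500 / 30.01 = 0.02166 mol
n(O2) = (1/2) × 0.02166 = 0.01083 mol
V = nRT/P = 0.01083 × 0.08206 × 444.15 / 16.2 = 0.02437 L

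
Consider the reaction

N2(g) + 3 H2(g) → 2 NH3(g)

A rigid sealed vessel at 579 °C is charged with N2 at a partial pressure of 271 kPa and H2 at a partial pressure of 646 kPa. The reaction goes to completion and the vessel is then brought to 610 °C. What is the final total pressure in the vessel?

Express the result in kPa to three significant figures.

At constant V, partial pressures at 579 °C are proportional to moles, so apply stoichiometry directly to pressures.
P(H2) required for 271 kPa of N2 = (3/1) × 271 = 813.0 kPa; available 646 kPa, so H2 is limiting.
P(N2) remaining = 271 − (1/3) × 646 = 55.67 kPa
P(gaseous products) = (2)/3 × 646 = 430.7 kPa
P_total at 579 °C = 55.67 + 430.7 = 486.4 kPa
Scaling to 610 °C: P = 486.4 × 883.15/852.15 = 504.1 kPa

504 kPa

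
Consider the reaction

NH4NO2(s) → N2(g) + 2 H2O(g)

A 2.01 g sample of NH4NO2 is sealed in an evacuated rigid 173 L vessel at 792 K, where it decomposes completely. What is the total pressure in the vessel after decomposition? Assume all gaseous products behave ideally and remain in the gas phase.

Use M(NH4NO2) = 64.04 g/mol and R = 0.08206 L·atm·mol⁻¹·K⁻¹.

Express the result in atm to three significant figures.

0.0354 atm

n(NH4NO2) = 2.01 / 64.04 = 0.03139 mol
n(gas produced) = (3/1) × 0.03139 = 0.09417 mol
P = nRT/V = 0.09417 × 0.08206 × 792 / 173 = 0.03538 atm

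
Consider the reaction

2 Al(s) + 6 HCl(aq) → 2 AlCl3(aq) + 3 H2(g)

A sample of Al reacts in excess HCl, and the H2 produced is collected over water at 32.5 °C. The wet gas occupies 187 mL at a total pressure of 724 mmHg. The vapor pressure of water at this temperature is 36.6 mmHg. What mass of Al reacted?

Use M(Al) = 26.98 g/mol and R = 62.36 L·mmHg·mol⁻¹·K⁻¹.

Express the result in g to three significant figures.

P(H2) = 724 − 36.6 = 687.4 mmHg
n(H2) = PV/RT = (687.4 × 0.1870) / (62.36 × 305.65) = 0.006744 mol
n(Al) = (2/3) × 0.006744 = 0.004496 mol
m(Al) = 0.004496 × 26.98 = 0.1213 g

0.121 g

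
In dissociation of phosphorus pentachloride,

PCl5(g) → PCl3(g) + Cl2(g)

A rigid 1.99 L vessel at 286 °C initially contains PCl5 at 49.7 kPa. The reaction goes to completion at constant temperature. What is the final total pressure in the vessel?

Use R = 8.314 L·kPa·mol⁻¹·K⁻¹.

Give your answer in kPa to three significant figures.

99.4 kPa

Since T and V are fixed, P_final/P_initial = n_final/n_initial = 2/1.
P_final = (2/1) × 49.7 = 99.40 kPa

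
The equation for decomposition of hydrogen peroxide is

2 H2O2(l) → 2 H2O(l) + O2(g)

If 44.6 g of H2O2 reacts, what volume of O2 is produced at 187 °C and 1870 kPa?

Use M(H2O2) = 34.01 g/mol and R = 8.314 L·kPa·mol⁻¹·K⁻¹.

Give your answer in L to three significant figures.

n(H2O2) = 44.60 / 34.01 = 1.311 mol
n(O2) = (1/2) × 1.311 = 0.6555 mol
V = nRT/P = 0.6555 × 8.314 × 460.15 / 1870 = 1.341 L

1.34 L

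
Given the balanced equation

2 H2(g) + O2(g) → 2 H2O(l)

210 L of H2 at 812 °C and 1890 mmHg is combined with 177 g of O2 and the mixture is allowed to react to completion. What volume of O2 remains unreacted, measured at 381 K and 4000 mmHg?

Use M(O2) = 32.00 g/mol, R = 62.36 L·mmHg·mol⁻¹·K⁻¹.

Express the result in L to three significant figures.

15.4 L

n(H2) = PV/RT = (1890 × 210) / (62.36 × 1085.15) = 5.865 mol
n(O2) = 177 / 32.00 = 5.531 mol
For 5.865 mol H2, stoichiometry requires (1/2) × 5.865 = 2.933 mol O2; 5.531 mol is available, so H2 is limiting.
n(O2) consumed = (1/2) × 5.865 = 2.933 mol; remaining = 5.531 − 2.933 = 2.598 mol
V(O2) = nRT/P = 2.598 × 62.36 × 381 / 4000 = 15.43 L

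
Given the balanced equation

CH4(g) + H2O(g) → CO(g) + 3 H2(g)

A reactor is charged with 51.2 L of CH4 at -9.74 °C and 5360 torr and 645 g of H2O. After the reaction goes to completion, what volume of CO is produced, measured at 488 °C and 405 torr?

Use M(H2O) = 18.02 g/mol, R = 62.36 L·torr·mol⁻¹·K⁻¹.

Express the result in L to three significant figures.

n(CH4) = PV/RT = (5360 × 51.2) / (62.36 × 263.41) = 16.71 mol
n(H2O) = 645 / 18.02 = 35.79 mol
For 16.71 mol CH4, stoichiometry requires (1/1) × 16.71 = 16.71 mol H2O; 35.79 mol is available, so CH4 is limiting.
n(CO) = (1/1) × 16.71 = 16.71 mol
V(CO) = nRT/P = 16.71 × 62.36 × 761.15 / 405 = 1958 L

1960 L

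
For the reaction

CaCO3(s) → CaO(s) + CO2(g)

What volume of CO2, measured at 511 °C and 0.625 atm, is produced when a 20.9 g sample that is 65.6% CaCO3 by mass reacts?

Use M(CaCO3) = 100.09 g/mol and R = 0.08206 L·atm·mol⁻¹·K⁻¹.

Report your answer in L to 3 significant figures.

14.1 L

mass of CaCO3 = 20.9 × 65.6/100 = 13.71 g
n(CaCO3) = 13.71 / 100.09 = 0.1370 mol
n(CO2) = (1/1) × 0.1370 = 0.1370 mol
V = nRT/P = 0.1370 × 0.08206 × 784.15 / 0.625 = 14.10 L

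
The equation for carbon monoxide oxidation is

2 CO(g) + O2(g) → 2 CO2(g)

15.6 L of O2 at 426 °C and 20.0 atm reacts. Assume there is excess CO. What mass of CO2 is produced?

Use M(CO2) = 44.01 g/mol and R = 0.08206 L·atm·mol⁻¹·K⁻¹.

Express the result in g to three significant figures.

n(O2) = PV/RT = (20.0 × 15.6) / (0.08206 × 699.15) = 5.438 mol
n(CO2) = (2/1) × 5.438 = 10.88 mol
m(CO2) = 10.88 × 44.01 = 478.8 g

479 g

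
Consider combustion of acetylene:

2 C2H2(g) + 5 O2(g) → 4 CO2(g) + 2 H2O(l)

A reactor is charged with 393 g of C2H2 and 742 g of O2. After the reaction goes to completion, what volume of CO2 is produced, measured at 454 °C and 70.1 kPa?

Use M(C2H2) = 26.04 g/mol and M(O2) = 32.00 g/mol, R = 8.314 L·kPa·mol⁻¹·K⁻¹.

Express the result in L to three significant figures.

n(C2H2) = 393 / 26.04 = 15.09 mol
n(O2) = 742 / 32.00 = 23.19 mol
For 15.09 mol C2H2, stoichiometry requires (5/2) × 15.09 = 37.73 mol O2; 23.19 mol is available, so O2 is limiting.
n(CO2) = (4/5) × 23.19 = 18.55 mol
V(CO2) = nRT/P = 18.55 × 8.314 × 727.15 / 70.1 = 1600 L

1600 L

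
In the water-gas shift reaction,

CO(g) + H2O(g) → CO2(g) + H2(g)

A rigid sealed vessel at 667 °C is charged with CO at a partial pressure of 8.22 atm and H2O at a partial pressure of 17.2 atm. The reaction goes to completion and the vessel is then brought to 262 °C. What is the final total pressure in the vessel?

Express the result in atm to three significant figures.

14.5 atm

Because the vessel is rigid and T is held at 667 °C, work the stoichiometry in partial pressures (P_i = n_iRT/V).
P(H2O) required for 8.22 atm of CO = (1/1) × 8.22 = 8.220 atm; available 17.2 atm, so CO is limiting.
P(H2O) remaining = 17.2 − (1/1) × 8.22 = 8.980 atm
P(gaseous products) = (1+1)/1 × 8.22 = 16.44 atm
P_total at 667 °C = 8.980 + 16.44 = 25.42 atm
Scaling to 262 °C: P = 25.42 × 535.15/940.15 = 14.47 atm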